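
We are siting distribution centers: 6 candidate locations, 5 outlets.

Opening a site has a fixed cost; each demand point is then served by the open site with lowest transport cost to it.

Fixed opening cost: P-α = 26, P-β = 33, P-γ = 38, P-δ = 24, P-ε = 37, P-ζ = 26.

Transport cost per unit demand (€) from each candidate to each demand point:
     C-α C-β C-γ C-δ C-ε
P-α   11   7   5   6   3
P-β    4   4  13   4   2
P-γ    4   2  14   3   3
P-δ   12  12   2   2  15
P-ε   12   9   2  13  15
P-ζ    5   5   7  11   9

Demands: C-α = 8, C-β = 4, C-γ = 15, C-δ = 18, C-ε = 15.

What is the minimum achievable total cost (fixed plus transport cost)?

Open {P-β, P-δ}: assign each demand point to its cheapest open site.
  C-α→P-β 8×4=32, C-β→P-β 4×4=16, C-γ→P-δ 15×2=30, C-δ→P-δ 18×2=36, C-ε→P-β 15×2=30
  transport cost 144, fixed 57 → total 201.
Compare {P-γ, P-δ}: transport cost 151 + fixed 62 = 213.
Compare {P-α, P-β, P-δ}: transport cost 144 + fixed 83 = 227.
Compare {P-β, P-δ, P-ζ}: transport cost 144 + fixed 83 = 227.
All other subsets cost ≥ 213. Minimum total cost: 201.

201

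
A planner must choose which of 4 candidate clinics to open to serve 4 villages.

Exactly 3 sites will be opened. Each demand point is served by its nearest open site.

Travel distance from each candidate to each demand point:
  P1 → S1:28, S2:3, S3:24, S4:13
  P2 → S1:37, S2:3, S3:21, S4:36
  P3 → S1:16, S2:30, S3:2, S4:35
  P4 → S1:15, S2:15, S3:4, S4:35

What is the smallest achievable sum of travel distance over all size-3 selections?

Open {P1, P3, P4}.
  S1→P4 15, S2→P1 3, S3→P3 2, S4→P1 13  ⇒ total 33.
Compare {P1, P2, P3}: total 34.
Compare {P1, P2, P4}: total 35.
No size-3 selection does better; minimum is 33.

33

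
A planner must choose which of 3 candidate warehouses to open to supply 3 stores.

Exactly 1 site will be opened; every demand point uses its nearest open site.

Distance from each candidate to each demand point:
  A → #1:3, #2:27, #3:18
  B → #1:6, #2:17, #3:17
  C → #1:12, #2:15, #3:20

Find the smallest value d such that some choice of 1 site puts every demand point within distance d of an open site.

17

Open {B}.
  Farthest demand point is #2 at distance 17 (to B); all others are ≤ 17.
With {C} the worst case is 20.
With {A} the worst case is 27.
No size-1 selection achieves below 17.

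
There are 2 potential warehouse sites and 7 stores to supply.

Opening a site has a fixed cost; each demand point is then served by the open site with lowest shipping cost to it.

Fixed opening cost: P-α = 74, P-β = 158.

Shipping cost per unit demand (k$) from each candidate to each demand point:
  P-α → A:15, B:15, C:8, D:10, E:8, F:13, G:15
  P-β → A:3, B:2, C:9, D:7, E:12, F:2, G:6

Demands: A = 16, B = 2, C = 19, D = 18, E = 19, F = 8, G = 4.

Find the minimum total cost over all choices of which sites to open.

Open {P-α, P-β}: assign each demand point to its cheapest open site.
  A→P-β 16×3=48, B→P-β 2×2=4, C→P-α 19×8=152, D→P-β 18×7=126, E→P-α 19×8=152, F→P-β 8×2=16, G→P-β 4×6=24
  shipping cost 522, fixed 232 → total 754.
Compare {P-β}: shipping cost 617 + fixed 158 = 775.
Compare {P-α}: shipping cost 918 + fixed 74 = 992.

754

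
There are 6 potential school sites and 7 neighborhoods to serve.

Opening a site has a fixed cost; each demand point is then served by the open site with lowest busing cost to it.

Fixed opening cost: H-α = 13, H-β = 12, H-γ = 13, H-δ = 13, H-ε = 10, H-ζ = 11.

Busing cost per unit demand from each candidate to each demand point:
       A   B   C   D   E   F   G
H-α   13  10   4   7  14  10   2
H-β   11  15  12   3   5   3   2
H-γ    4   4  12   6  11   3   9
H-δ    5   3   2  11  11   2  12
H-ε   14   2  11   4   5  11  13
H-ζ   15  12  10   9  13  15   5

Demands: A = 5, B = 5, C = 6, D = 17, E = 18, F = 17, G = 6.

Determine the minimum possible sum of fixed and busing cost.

Open {H-β, H-δ}: assign each demand point to its cheapest open site.
  A→H-δ 5×5=25, B→H-δ 5×3=15, C→H-δ 6×2=12, D→H-β 17×3=51, E→H-β 18×5=90, F→H-δ 17×2=34, G→H-β 6×2=12
  busing cost 239, fixed 25 → total 264.
Compare {H-β, H-δ, H-ε}: busing cost 234 + fixed 35 = 269.
Compare {H-β, H-γ, H-δ}: busing cost 234 + fixed 38 = 272.
Compare {H-β, H-δ, H-ζ}: busing cost 239 + fixed 36 = 275.
All other subsets cost ≥ 269. Minimum total cost: 264.

264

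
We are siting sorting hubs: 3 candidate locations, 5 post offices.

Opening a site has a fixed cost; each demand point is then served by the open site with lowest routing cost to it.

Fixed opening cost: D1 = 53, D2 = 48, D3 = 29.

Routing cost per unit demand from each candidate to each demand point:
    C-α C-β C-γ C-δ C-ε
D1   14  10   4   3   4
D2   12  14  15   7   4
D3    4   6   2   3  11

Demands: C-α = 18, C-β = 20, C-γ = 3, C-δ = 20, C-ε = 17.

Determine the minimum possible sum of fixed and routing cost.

403

Open {D2, D3}: assign each demand point to its cheapest open site.
  C-α→D3 18×4=72, C-β→D3 20×6=120, C-γ→D3 3×2=6, C-δ→D3 20×3=60, C-ε→D2 17×4=68
  routing cost 326, fixed 77 → total 403.
Compare {D1, D3}: routing cost 326 + fixed 82 = 408.
Compare {D1, D2, D3}: routing cost 326 + fixed 130 = 456.
Compare {D3}: routing cost 445 + fixed 29 = 474.
All other subsets cost ≥ 408. Minimum total cost: 403.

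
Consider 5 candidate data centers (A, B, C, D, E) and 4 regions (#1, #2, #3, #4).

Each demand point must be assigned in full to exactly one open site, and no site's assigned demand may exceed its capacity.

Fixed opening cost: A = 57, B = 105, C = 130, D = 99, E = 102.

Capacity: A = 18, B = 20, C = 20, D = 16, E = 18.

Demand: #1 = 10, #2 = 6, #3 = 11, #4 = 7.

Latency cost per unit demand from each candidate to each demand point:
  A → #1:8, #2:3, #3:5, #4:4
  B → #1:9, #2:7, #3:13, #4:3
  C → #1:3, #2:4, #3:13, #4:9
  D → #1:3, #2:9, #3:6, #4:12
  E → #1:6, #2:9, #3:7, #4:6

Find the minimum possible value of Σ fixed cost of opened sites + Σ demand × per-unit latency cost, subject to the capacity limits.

323

Open {A, D}; cheapest assignment that respects the capacities:
  A (cap 18, load 18): #3, #4 — cost 11×5 + 7×4 = 83
  D (cap 16, load 16): #1, #2 — cost 10×3 + 6×9 = 84
  Shipping 167, fixed 156 → total 323.
  Any other capacity-feasible assignment to {A, D} ships for at least 167.
Compare {A, C}: its best feasible assignment gives total 324.
Compare {A, E}: its best feasible assignment gives total 334.
Every other set of open sites that can feasibly serve all demand totals ≥ 324 even under its best assignment. Minimum: 323.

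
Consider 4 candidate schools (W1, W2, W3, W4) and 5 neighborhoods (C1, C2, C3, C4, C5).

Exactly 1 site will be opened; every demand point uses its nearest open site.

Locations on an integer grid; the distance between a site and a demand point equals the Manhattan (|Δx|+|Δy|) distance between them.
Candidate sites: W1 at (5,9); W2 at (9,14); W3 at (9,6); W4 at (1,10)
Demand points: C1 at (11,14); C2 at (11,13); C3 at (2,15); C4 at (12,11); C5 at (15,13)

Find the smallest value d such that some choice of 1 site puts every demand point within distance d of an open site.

8

Open {W2}.
  Farthest demand point is C3 at distance 8 (to W2); all others are ≤ 8.
With {W1} the worst case is 14.
With {W3} the worst case is 16.
No size-1 selection achieves below 8.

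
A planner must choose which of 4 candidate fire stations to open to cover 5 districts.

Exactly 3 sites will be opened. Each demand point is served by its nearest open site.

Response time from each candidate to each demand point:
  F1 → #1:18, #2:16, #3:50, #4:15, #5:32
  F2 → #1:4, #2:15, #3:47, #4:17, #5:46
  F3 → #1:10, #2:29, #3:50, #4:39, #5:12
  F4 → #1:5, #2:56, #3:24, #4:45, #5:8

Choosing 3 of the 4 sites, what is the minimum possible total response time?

Open {F1, F2, F4}.
  #1→F2 4, #2→F2 15, #3→F4 24, #4→F1 15, #5→F4 8  ⇒ total 66.
Compare {F1, F3, F4}: total 68.
Compare {F2, F3, F4}: total 68.
No size-3 selection does better; minimum is 66.

66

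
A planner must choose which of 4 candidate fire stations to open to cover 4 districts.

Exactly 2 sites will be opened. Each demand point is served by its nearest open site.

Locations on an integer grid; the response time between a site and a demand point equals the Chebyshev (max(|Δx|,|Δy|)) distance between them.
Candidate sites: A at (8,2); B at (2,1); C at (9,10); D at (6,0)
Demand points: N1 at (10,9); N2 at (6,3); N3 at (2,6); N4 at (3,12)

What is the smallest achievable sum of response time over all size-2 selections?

15

Open {A, C}.
  N1→C 1, N2→A 2, N3→A 6, N4→C 6  ⇒ total 15.
Compare {B, C}: total 16.
Compare {C, D}: total 16.
No size-2 selection does better; minimum is 15.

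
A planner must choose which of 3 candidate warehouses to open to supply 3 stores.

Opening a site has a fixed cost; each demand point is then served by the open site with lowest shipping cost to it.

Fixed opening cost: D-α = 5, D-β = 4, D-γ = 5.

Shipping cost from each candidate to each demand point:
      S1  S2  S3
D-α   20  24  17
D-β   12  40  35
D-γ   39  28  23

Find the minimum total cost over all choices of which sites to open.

62

Open {D-α, D-β}: assign each demand point to its cheapest open site.
  S1→D-β 12, S2→D-α 24, S3→D-α 17
  shipping cost 53, fixed 9 → total 62.
Compare {D-α}: shipping cost 61 + fixed 5 = 66.
Compare {D-α, D-β, D-γ}: shipping cost 53 + fixed 14 = 67.
Compare {D-α, D-γ}: shipping cost 61 + fixed 10 = 71.
All other subsets cost ≥ 66. Minimum total cost: 62.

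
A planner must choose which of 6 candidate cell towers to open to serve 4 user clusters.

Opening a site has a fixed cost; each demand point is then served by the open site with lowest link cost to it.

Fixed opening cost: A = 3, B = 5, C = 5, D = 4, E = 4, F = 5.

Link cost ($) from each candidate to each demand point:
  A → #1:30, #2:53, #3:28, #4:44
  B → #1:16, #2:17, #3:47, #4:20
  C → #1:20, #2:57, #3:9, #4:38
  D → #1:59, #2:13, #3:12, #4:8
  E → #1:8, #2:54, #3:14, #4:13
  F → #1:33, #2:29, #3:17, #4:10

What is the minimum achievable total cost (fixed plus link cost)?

Open {D, E}: assign each demand point to its cheapest open site.
  #1→E 8, #2→D 13, #3→D 12, #4→D 8
  link cost 41, fixed 8 → total 49.
Compare {C, D, E}: link cost 38 + fixed 13 = 51.
Compare {A, D, E}: link cost 41 + fixed 11 = 52.
Compare {B, D, E}: link cost 41 + fixed 13 = 54.
All other subsets cost ≥ 51. Minimum total cost: 49.

49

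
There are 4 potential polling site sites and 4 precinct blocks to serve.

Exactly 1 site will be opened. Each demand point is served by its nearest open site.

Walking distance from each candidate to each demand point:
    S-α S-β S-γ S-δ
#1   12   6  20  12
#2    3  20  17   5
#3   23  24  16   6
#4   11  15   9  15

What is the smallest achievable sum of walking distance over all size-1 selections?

Open {#2}.
  S-α→#2 3, S-β→#2 20, S-γ→#2 17, S-δ→#2 5  ⇒ total 45.
Compare {#1}: total 50.
Compare {#4}: total 50.
No size-1 selection does better; minimum is 45.

45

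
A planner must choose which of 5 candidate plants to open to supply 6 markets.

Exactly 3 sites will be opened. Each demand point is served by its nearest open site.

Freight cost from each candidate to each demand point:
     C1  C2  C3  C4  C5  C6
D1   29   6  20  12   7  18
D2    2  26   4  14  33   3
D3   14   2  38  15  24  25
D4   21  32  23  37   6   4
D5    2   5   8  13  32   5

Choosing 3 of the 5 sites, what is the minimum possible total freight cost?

Open {D1, D2, D3}.
  C1→D2 2, C2→D3 2, C3→D2 4, C4→D1 12, C5→D1 7, C6→D2 3  ⇒ total 30.
Compare {D2, D3, D4}: total 31.
Compare {D1, D2, D4}: total 33.
No size-3 selection does better; minimum is 30.

30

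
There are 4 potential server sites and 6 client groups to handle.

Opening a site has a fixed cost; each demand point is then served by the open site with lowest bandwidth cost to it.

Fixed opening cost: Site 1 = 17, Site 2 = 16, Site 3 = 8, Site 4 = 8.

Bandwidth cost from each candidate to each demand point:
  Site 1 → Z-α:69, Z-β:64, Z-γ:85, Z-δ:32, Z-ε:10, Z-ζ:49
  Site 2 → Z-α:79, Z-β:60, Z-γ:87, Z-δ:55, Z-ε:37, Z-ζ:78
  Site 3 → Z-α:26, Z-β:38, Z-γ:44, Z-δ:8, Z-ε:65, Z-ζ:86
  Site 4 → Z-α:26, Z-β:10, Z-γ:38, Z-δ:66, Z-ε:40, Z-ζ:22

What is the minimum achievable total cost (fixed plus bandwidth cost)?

Open {Site 1, Site 3, Site 4}: assign each demand point to its cheapest open site.
  Z-α→Site 3 26, Z-β→Site 4 10, Z-γ→Site 4 38, Z-δ→Site 3 8, Z-ε→Site 1 10, Z-ζ→Site 4 22
  bandwidth cost 114, fixed 33 → total 147.
Compare {Site 3, Site 4}: bandwidth cost 144 + fixed 16 = 160.
Compare {Site 1, Site 4}: bandwidth cost 138 + fixed 25 = 163.
Compare {Site 1, Site 2, Site 3, Site 4}: bandwidth cost 114 + fixed 49 = 163.
All other subsets cost ≥ 160. Minimum total cost: 147.

147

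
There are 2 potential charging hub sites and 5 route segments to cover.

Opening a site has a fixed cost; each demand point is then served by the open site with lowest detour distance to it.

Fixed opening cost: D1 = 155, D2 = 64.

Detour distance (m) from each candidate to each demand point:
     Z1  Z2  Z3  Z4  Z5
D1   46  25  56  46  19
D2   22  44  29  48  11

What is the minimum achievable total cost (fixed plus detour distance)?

Open {D2}: assign each demand point to its cheapest open site.
  Z1→D2 22, Z2→D2 44, Z3→D2 29, Z4→D2 48, Z5→D2 11
  detour distance 154, fixed 64 → total 218.
Compare {D1}: detour distance 192 + fixed 155 = 347.
Compare {D1, D2}: detour distance 133 + fixed 219 = 352.

218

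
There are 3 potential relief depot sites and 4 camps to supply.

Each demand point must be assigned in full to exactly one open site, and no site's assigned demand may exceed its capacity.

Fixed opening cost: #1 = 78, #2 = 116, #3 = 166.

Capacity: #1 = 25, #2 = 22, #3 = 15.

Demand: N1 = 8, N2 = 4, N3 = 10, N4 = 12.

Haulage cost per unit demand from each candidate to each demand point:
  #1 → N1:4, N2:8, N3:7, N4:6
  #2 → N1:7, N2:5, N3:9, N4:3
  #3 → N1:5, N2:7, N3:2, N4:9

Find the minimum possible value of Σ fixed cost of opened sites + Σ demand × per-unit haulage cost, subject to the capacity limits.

Open {#1, #2}; cheapest assignment that respects the capacities:
  #1 (cap 25, load 18): N1, N3 — cost 8×4 + 10×7 = 102
  #2 (cap 22, load 16): N2, N4 — cost 4×5 + 12×3 = 56
  Shipping 158, fixed 194 → total 352.
  Any other capacity-feasible assignment to {#1, #2} ships for at least 158.
Compare {#1, #3}: its best feasible assignment gives total 396.
Compare {#2, #3}: its best feasible assignment gives total 422.
Every other set of open sites that can feasibly serve all demand totals ≥ 396 even under its best assignment. Minimum: 352.

352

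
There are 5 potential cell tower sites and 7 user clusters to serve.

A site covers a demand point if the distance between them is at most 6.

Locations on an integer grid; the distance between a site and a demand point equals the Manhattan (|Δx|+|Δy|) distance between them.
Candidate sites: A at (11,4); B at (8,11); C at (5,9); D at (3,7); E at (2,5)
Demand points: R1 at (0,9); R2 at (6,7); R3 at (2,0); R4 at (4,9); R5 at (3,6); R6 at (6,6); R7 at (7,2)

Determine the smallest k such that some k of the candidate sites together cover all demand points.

Coverage sets (demand points within 6 of each site):
  A: {R7}
  B: {R2, R4}
  C: {R1, R2, R4, R5, R6}
  D: {R1, R2, R4, R5, R6}
  E: {R1, R2, R3, R4, R5, R6}
No single site covers all 7 demand points.
But {A, E} covers everything, so the minimum is 2.

2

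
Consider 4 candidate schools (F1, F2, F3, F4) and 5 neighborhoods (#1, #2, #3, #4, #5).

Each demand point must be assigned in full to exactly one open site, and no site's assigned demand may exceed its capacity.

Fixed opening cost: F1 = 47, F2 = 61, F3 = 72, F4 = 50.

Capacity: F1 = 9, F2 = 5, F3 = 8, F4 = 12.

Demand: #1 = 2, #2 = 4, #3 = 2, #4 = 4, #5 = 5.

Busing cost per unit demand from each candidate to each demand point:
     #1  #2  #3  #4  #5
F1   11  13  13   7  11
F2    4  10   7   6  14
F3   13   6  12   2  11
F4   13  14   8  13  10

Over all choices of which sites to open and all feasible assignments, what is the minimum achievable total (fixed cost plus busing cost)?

Open {F3, F4}; cheapest assignment that respects the capacities:
  F3 (cap 8, load 8): #2, #4 — cost 4×6 + 4×2 = 32
  F4 (cap 12, load 9): #1, #3, #5 — cost 2×13 + 2×8 + 5×10 = 92
  Shipping 124, fixed 122 → total 246.
  Any other capacity-feasible assignment to {F3, F4} ships for at least 124.
Compare {F1, F3}: its best feasible assignment gives total 254.
Compare {F1, F4}: its best feasible assignment gives total 269.
Every other set of open sites that can feasibly serve all demand totals ≥ 254 even under its best assignment. Minimum: 246.

246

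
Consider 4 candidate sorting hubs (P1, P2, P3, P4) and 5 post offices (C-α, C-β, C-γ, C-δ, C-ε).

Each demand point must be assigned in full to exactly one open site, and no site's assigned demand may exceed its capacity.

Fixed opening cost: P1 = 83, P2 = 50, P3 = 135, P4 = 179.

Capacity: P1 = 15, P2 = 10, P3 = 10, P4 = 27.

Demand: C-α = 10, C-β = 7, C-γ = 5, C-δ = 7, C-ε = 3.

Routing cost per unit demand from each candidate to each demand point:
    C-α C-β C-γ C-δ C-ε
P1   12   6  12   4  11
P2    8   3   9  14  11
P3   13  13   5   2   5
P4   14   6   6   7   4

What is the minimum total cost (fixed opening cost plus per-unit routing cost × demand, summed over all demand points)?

Open {P2, P4}; cheapest assignment that respects the capacities:
  P2 (cap 10, load 10): C-α — cost 10×8 = 80
  P4 (cap 27, load 22): C-β, C-γ, C-δ, C-ε — cost 7×6 + 5×6 + 7×7 + 3×4 = 133
  Shipping 213, fixed 229 → total 442.
  Any other capacity-feasible assignment to {P2, P4} ships for at least 213.
Compare {P1, P2, P3}: its best feasible assignment gives total 458.
Compare {P1, P2, P4}: its best feasible assignment gives total 504.
Every other set of open sites that can feasibly serve all demand totals ≥ 458 even under its best assignment. Minimum: 442.

442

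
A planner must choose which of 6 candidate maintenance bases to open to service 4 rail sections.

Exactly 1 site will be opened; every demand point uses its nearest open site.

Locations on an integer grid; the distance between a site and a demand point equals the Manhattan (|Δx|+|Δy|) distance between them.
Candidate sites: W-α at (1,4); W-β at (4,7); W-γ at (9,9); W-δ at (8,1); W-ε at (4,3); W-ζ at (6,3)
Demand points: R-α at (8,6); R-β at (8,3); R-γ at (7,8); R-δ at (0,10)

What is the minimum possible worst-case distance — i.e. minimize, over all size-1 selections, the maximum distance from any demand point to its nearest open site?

8

Open {W-β}.
  Farthest demand point is R-β at distance 8 (to W-β); all others are ≤ 8.
With {W-α} the worst case is 10.
With {W-γ} the worst case is 10.
No size-1 selection achieves below 8.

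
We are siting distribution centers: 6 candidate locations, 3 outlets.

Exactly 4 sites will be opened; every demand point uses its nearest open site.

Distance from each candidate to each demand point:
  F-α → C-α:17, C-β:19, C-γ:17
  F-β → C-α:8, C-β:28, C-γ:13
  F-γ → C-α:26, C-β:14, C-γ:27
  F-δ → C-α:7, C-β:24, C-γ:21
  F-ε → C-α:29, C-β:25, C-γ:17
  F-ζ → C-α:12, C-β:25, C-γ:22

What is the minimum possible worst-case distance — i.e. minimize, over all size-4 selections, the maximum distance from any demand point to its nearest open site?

Open {F-α, F-β, F-γ, F-δ}.
  Farthest demand point is C-β at distance 14 (to F-γ); all others are ≤ 14.
With {F-α, F-β, F-γ, F-ε} the worst case is 14.
With {F-α, F-β, F-γ, F-ζ} the worst case is 14.
No size-4 selection achieves below 14.

14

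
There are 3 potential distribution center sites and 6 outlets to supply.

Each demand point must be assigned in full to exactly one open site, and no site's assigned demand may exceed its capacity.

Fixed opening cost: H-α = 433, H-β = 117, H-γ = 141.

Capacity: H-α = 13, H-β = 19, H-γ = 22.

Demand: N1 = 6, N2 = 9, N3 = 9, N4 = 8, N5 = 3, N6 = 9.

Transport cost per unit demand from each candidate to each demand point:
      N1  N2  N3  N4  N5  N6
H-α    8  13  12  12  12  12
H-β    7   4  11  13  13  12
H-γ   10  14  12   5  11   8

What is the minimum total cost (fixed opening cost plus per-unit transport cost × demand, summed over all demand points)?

1019

Open {H-α, H-β, H-γ}; cheapest assignment that respects the capacities:
  H-α (cap 13, load 6): N1 — cost 6×8 = 48
  H-β (cap 19, load 18): N2, N3 — cost 9×4 + 9×11 = 135
  H-γ (cap 22, load 20): N4, N5, N6 — cost 8×5 + 3×11 + 9×8 = 145
  Shipping 328, fixed 691 → total 1019.
  Any other capacity-feasible assignment to {H-α, H-β, H-γ} ships for at least 328.
Total demand is 44 and no other set of sites has combined capacity ≥ 44, so {H-α, H-β, H-γ} is the only feasible choice of open sites. Minimum: 1019.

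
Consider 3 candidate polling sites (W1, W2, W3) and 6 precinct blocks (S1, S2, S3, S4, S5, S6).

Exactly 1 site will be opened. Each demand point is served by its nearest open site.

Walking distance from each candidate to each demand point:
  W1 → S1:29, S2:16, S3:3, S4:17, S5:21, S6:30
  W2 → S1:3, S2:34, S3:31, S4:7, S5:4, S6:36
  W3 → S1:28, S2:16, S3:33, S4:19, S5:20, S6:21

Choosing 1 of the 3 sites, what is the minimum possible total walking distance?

Open {W2}.
  S1→W2 3, S2→W2 34, S3→W2 31, S4→W2 7, S5→W2 4, S6→W2 36  ⇒ total 115.
Compare {W1}: total 116.
Compare {W3}: total 137.

115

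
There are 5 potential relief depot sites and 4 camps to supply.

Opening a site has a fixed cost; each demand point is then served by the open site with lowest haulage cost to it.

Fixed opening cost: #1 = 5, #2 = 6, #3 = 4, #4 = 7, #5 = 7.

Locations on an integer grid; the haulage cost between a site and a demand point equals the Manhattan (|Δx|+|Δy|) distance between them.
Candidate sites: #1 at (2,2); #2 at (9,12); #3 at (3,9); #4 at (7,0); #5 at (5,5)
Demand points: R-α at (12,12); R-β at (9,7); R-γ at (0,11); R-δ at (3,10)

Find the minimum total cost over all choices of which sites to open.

24

Open {#2, #3}: assign each demand point to its cheapest open site.
  R-α→#2 3, R-β→#2 5, R-γ→#3 5, R-δ→#3 1
  haulage cost 14, fixed 10 → total 24.
Compare {#1, #2, #3}: haulage cost 14 + fixed 15 = 29.
Compare {#3}: haulage cost 26 + fixed 4 = 30.
Compare {#2, #3, #4}: haulage cost 14 + fixed 17 = 31.
All other subsets cost ≥ 29. Minimum total cost: 24.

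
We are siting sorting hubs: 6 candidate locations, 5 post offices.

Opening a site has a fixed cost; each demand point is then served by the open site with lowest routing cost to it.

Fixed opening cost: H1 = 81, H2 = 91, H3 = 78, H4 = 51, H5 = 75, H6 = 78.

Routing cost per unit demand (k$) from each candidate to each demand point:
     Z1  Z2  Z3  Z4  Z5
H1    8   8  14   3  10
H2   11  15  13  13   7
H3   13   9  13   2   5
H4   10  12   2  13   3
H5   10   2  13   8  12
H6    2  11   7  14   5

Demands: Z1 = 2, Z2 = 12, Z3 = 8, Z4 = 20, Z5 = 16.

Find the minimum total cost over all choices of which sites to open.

352

Open {H3, H4, H5}: assign each demand point to its cheapest open site.
  Z1→H4 2×10=20, Z2→H5 12×2=24, Z3→H4 8×2=16, Z4→H3 20×2=40, Z5→H4 16×3=48
  routing cost 148, fixed 204 → total 352.
Compare {H3, H4}: routing cost 232 + fixed 129 = 361.
Compare {H1, H4}: routing cost 236 + fixed 132 = 368.
Compare {H1, H4, H5}: routing cost 164 + fixed 207 = 371.
All other subsets cost ≥ 361. Minimum total cost: 352.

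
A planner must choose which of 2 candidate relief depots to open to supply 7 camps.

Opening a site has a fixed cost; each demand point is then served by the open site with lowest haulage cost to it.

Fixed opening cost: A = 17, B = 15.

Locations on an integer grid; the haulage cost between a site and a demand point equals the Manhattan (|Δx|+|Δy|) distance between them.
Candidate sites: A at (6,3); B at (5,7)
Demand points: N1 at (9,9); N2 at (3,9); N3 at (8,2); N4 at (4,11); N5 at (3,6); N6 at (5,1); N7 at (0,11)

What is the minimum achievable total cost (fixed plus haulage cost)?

Open {B}: assign each demand point to its cheapest open site.
  N1→B 6, N2→B 4, N3→B 8, N4→B 5, N5→B 3, N6→B 6, N7→B 9
  haulage cost 41, fixed 15 → total 56.
Compare {A, B}: haulage cost 33 + fixed 32 = 65.
Compare {A}: haulage cost 54 + fixed 17 = 71.

56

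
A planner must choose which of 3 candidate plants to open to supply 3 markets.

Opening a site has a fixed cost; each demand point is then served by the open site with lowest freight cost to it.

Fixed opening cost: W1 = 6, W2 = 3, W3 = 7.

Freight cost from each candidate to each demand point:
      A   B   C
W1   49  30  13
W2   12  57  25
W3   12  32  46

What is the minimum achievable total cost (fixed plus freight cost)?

64

Open {W1, W2}: assign each demand point to its cheapest open site.
  A→W2 12, B→W1 30, C→W1 13
  freight cost 55, fixed 9 → total 64.
Compare {W1, W3}: freight cost 55 + fixed 13 = 68.
Compare {W1, W2, W3}: freight cost 55 + fixed 16 = 71.
Compare {W2, W3}: freight cost 69 + fixed 10 = 79.
All other subsets cost ≥ 68. Minimum total cost: 64.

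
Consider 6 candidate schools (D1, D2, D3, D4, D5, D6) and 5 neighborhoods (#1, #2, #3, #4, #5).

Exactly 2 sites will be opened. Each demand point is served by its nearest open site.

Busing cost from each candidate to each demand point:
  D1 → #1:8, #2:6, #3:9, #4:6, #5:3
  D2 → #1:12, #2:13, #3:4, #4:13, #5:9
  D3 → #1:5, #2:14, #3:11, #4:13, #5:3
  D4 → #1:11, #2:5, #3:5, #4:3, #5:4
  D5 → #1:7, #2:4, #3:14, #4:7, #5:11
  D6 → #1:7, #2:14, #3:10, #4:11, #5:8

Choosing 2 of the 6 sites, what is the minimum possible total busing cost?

Open {D3, D4}.
  #1→D3 5, #2→D4 5, #3→D4 5, #4→D4 3, #5→D3 3  ⇒ total 21.
Compare {D4, D5}: total 23.
Compare {D1, D4}: total 24.
No size-2 selection does better; minimum is 21.

21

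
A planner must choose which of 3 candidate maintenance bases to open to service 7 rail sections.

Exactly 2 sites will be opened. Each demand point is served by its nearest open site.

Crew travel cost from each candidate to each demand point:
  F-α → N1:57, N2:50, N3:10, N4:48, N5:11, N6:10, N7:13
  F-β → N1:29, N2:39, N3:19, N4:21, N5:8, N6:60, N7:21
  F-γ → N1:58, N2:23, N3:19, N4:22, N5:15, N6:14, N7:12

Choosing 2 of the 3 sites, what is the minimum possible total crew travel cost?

Open {F-β, F-γ}.
  N1→F-β 29, N2→F-γ 23, N3→F-β 19, N4→F-β 21, N5→F-β 8, N6→F-γ 14, N7→F-γ 12  ⇒ total 126.
Compare {F-α, F-β}: total 130.
Compare {F-α, F-γ}: total 145.

126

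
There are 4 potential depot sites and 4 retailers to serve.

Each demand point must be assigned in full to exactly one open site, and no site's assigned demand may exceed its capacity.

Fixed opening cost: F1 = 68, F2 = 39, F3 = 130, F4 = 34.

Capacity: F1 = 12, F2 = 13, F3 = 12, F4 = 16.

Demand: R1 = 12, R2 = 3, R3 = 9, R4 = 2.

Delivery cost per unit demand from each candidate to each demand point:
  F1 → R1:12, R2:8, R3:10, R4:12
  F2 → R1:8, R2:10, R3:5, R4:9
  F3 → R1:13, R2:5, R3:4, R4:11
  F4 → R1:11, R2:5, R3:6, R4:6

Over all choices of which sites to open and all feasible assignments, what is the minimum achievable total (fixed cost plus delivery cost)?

250

Open {F2, F4}; cheapest assignment that respects the capacities:
  F2 (cap 13, load 12): R1 — cost 12×8 = 96
  F4 (cap 16, load 14): R2, R3, R4 — cost 3×5 + 9×6 + 2×6 = 81
  Shipping 177, fixed 73 → total 250.
  Any other capacity-feasible assignment to {F2, F4} ships for at least 177.
Compare {F1, F2, F4}: its best feasible assignment gives total 318.
Compare {F1, F4}: its best feasible assignment gives total 327.
Every other set of open sites that can feasibly serve all demand totals ≥ 318 even under its best assignment. Minimum: 250.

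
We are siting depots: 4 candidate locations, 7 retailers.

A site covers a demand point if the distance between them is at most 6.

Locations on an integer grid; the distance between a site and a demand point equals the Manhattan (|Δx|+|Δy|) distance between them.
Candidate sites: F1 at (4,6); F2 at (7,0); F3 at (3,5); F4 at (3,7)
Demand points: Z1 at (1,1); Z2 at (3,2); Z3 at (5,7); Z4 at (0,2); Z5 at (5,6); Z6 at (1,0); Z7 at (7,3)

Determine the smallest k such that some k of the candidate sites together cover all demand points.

2

Coverage sets (demand points within 6 of each site):
  F1: {Z2, Z3, Z5, Z7}
  F2: {Z2, Z6, Z7}
  F3: {Z1, Z2, Z3, Z4, Z5, Z7}
  F4: {Z2, Z3, Z5}
No single site covers all 7 demand points.
But {F2, F3} covers everything, so the minimum is 2.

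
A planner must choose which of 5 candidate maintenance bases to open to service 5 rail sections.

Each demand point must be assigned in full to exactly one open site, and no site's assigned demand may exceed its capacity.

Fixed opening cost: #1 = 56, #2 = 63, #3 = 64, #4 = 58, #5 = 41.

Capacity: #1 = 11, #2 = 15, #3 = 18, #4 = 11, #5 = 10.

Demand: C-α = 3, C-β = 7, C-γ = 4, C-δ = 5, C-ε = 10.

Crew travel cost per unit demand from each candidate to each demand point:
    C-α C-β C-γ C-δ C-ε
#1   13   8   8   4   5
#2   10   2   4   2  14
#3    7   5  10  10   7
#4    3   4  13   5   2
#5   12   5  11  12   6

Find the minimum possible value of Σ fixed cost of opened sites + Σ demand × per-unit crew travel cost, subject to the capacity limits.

Open {#2, #4, #5}; cheapest assignment that respects the capacities:
  #2 (cap 15, load 12): C-α, C-γ, C-δ — cost 3×10 + 4×4 + 5×2 = 56
  #4 (cap 11, load 10): C-ε — cost 10×2 = 20
  #5 (cap 10, load 7): C-β — cost 7×5 = 35
  Shipping 111, fixed 162 → total 273.
  Any other capacity-feasible assignment to {#2, #4, #5} ships for at least 111.
Compare {#1, #2, #4}: its best feasible assignment gives total 277.
Compare {#2, #3}: its best feasible assignment gives total 282.
Every other set of open sites that can feasibly serve all demand totals ≥ 277 even under its best assignment. Minimum: 273.

273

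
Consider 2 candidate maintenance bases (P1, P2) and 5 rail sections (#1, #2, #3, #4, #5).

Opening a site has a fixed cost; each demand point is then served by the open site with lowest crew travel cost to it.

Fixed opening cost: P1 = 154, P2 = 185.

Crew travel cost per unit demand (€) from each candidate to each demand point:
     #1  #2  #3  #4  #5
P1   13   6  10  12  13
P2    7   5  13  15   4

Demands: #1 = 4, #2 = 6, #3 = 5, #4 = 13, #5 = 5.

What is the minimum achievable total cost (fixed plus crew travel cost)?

513

Open {P1}: assign each demand point to its cheapest open site.
  #1→P1 4×13=52, #2→P1 6×6=36, #3→P1 5×10=50, #4→P1 13×12=156, #5→P1 5×13=65
  crew travel cost 359, fixed 154 → total 513.
Compare {P2}: crew travel cost 338 + fixed 185 = 523.
Compare {P1, P2}: crew travel cost 284 + fixed 339 = 623.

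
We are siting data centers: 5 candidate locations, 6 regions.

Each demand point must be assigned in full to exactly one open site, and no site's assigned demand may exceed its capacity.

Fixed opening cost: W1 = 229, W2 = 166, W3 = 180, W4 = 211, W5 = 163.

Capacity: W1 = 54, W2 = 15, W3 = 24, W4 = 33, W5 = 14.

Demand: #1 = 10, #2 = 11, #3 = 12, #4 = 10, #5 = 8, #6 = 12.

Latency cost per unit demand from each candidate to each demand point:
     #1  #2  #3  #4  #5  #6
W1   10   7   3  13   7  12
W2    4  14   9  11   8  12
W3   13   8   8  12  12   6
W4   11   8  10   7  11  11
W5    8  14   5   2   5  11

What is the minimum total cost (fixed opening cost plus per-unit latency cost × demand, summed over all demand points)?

Open {W1, W5}; cheapest assignment that respects the capacities:
  W1 (cap 54, load 53): #1, #2, #3, #5, #6 — cost 10×10 + 11×7 + 12×3 + 8×7 + 12×12 = 413
  W5 (cap 14, load 10): #4 — cost 10×2 = 20
  Shipping 433, fixed 392 → total 825.
  Any other capacity-feasible assignment to {W1, W5} ships for at least 433.
Compare {W1, W3}: its best feasible assignment gives total 870.
Compare {W1, W2}: its best feasible assignment gives total 878.
Every other set of open sites that can feasibly serve all demand totals ≥ 870 even under its best assignment. Minimum: 825.

825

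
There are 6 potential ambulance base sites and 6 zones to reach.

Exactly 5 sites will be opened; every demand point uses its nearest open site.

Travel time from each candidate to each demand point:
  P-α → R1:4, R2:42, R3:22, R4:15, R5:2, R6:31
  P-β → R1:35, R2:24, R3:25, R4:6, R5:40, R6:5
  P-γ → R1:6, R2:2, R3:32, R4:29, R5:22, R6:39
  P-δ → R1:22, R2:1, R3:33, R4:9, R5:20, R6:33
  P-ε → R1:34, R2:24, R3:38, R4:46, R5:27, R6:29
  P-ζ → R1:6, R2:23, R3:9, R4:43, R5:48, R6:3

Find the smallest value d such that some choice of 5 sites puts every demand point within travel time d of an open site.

Open {P-α, P-β, P-γ, P-δ, P-ζ}.
  Farthest demand point is R3 at travel time 9 (to P-ζ); all others are ≤ 9.
With {P-α, P-β, P-γ, P-ε, P-ζ} the worst case is 9.
With {P-α, P-β, P-δ, P-ε, P-ζ} the worst case is 9.
No size-5 selection achieves below 9.

9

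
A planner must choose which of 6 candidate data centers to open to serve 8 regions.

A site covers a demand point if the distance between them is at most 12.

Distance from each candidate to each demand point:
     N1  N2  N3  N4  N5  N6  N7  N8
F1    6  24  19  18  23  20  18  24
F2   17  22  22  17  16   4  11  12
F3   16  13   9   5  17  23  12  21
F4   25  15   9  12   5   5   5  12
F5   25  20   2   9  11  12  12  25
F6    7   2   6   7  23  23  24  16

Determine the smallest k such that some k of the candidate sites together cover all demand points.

2

Coverage sets (demand points within 12 of each site):
  F1: {N1}
  F2: {N6, N7, N8}
  F3: {N3, N4, N7}
  F4: {N3, N4, N5, N6, N7, N8}
  F5: {N3, N4, N5, N6, N7}
  F6: {N1, N2, N3, N4}
No single site covers all 8 demand points.
But {F4, F6} covers everything, so the minimum is 2.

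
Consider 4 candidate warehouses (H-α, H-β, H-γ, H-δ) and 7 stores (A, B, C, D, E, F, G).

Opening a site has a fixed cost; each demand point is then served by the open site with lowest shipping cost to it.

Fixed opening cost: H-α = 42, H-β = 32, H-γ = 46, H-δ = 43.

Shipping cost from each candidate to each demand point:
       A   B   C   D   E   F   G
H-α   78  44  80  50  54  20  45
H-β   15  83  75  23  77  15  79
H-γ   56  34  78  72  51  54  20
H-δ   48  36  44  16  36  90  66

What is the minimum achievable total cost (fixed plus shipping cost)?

Open {H-β, H-γ, H-δ}: assign each demand point to its cheapest open site.
  A→H-β 15, B→H-γ 34, C→H-δ 44, D→H-δ 16, E→H-δ 36, F→H-β 15, G→H-γ 20
  shipping cost 180, fixed 121 → total 301.
Compare {H-β, H-δ}: shipping cost 228 + fixed 75 = 303.
Compare {H-β, H-γ}: shipping cost 233 + fixed 78 = 311.
Compare {H-α, H-β, H-δ}: shipping cost 207 + fixed 117 = 324.
All other subsets cost ≥ 303. Minimum total cost: 301.

301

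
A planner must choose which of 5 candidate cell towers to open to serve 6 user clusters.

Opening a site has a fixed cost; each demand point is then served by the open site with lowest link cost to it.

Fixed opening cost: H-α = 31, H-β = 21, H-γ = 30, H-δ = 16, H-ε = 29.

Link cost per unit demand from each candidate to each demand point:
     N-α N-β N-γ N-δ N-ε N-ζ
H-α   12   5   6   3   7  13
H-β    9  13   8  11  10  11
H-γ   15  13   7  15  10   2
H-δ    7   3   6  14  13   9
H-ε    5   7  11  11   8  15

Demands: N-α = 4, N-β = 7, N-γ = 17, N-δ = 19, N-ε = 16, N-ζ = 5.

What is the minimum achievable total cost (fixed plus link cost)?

Open {H-α, H-γ, H-δ}: assign each demand point to its cheapest open site.
  N-α→H-δ 4×7=28, N-β→H-δ 7×3=21, N-γ→H-α 17×6=102, N-δ→H-α 19×3=57, N-ε→H-α 16×7=112, N-ζ→H-γ 5×2=10
  link cost 330, fixed 77 → total 407.
Compare {H-α, H-δ}: link cost 365 + fixed 47 = 412.
Compare {H-α, H-γ}: link cost 364 + fixed 61 = 425.
Compare {H-α, H-γ, H-ε}: link cost 336 + fixed 90 = 426.
All other subsets cost ≥ 412. Minimum total cost: 407.

407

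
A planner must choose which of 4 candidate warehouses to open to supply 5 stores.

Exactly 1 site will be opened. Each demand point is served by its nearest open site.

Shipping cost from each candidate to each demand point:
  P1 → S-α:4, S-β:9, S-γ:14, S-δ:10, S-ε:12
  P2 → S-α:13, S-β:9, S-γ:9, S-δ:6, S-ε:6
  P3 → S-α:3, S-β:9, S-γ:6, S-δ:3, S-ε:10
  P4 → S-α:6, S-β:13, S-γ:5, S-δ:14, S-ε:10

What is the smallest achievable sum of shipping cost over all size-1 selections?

31

Open {P3}.
  S-α→P3 3, S-β→P3 9, S-γ→P3 6, S-δ→P3 3, S-ε→P3 10  ⇒ total 31.
Compare {P2}: total 43.
Compare {P4}: total 48.
No size-1 selection does better; minimum is 31.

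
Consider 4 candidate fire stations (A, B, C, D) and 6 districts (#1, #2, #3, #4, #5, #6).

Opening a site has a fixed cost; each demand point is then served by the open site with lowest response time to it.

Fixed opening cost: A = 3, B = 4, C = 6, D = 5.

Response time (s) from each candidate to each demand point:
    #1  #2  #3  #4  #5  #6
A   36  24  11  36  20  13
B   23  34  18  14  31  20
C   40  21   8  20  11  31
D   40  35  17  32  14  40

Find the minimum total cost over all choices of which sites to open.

Open {A, B, C}: assign each demand point to its cheapest open site.
  #1→B 23, #2→C 21, #3→C 8, #4→B 14, #5→C 11, #6→A 13
  response time 90, fixed 13 → total 103.
Compare {B, C}: response time 97 + fixed 10 = 107.
Compare {A, B, C, D}: response time 90 + fixed 18 = 108.
Compare {A, B, D}: response time 99 + fixed 12 = 111.
All other subsets cost ≥ 107. Minimum total cost: 103.

103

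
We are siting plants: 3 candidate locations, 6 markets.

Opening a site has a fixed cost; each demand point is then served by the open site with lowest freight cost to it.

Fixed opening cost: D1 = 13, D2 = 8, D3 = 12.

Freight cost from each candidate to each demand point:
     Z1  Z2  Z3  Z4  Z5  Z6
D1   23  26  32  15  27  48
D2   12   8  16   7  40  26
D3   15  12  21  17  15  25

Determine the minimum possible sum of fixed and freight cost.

103

Open {D2, D3}: assign each demand point to its cheapest open site.
  Z1→D2 12, Z2→D2 8, Z3→D2 16, Z4→D2 7, Z5→D3 15, Z6→D3 25
  freight cost 83, fixed 20 → total 103.
Compare {D1, D2, D3}: freight cost 83 + fixed 33 = 116.
Compare {D2}: freight cost 109 + fixed 8 = 117.
Compare {D3}: freight cost 105 + fixed 12 = 117.
All other subsets cost ≥ 116. Minimum total cost: 103.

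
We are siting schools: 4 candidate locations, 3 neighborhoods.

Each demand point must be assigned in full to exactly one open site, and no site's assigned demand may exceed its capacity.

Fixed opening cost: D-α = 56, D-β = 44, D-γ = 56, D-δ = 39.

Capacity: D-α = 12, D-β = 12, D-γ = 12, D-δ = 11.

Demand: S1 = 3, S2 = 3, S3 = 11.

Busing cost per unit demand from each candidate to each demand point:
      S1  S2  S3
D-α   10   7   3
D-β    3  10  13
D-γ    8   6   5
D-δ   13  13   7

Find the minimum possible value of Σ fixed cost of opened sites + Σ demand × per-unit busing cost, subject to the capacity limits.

172

Open {D-α, D-β}; cheapest assignment that respects the capacities:
  D-α (cap 12, load 11): S3 — cost 11×3 = 33
  D-β (cap 12, load 6): S1, S2 — cost 3×3 + 3×10 = 39
  Shipping 72, fixed 100 → total 172.
  Any other capacity-feasible assignment to {D-α, D-β} ships for at least 72.
Compare {D-α, D-γ}: its best feasible assignment gives total 187.
Compare {D-β, D-γ}: its best feasible assignment gives total 194.
Every other set of open sites that can feasibly serve all demand totals ≥ 187 even under its best assignment. Minimum: 172.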